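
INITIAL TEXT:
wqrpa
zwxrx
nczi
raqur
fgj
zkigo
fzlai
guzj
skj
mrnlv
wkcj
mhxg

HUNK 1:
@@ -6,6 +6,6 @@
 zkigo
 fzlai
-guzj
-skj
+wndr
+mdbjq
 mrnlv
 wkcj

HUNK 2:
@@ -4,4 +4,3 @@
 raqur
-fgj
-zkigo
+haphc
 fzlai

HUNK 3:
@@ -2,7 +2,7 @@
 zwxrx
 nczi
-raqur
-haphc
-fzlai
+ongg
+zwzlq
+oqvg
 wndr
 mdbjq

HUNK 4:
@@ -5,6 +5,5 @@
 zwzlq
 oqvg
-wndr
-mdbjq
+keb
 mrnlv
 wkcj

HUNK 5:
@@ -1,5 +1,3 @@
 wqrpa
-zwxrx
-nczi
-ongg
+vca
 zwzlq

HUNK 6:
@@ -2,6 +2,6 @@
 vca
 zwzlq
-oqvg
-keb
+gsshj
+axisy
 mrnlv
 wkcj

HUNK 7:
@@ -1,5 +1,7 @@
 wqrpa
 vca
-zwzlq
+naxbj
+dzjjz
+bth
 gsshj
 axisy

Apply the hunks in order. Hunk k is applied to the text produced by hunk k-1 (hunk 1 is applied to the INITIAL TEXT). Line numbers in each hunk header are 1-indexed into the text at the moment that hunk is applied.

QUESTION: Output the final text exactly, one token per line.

Hunk 1: at line 6 remove [guzj,skj] add [wndr,mdbjq] -> 12 lines: wqrpa zwxrx nczi raqur fgj zkigo fzlai wndr mdbjq mrnlv wkcj mhxg
Hunk 2: at line 4 remove [fgj,zkigo] add [haphc] -> 11 lines: wqrpa zwxrx nczi raqur haphc fzlai wndr mdbjq mrnlv wkcj mhxg
Hunk 3: at line 2 remove [raqur,haphc,fzlai] add [ongg,zwzlq,oqvg] -> 11 lines: wqrpa zwxrx nczi ongg zwzlq oqvg wndr mdbjq mrnlv wkcj mhxg
Hunk 4: at line 5 remove [wndr,mdbjq] add [keb] -> 10 lines: wqrpa zwxrx nczi ongg zwzlq oqvg keb mrnlv wkcj mhxg
Hunk 5: at line 1 remove [zwxrx,nczi,ongg] add [vca] -> 8 lines: wqrpa vca zwzlq oqvg keb mrnlv wkcj mhxg
Hunk 6: at line 2 remove [oqvg,keb] add [gsshj,axisy] -> 8 lines: wqrpa vca zwzlq gsshj axisy mrnlv wkcj mhxg
Hunk 7: at line 1 remove [zwzlq] add [naxbj,dzjjz,bth] -> 10 lines: wqrpa vca naxbj dzjjz bth gsshj axisy mrnlv wkcj mhxg

Answer: wqrpa
vca
naxbj
dzjjz
bth
gsshj
axisy
mrnlv
wkcj
mhxg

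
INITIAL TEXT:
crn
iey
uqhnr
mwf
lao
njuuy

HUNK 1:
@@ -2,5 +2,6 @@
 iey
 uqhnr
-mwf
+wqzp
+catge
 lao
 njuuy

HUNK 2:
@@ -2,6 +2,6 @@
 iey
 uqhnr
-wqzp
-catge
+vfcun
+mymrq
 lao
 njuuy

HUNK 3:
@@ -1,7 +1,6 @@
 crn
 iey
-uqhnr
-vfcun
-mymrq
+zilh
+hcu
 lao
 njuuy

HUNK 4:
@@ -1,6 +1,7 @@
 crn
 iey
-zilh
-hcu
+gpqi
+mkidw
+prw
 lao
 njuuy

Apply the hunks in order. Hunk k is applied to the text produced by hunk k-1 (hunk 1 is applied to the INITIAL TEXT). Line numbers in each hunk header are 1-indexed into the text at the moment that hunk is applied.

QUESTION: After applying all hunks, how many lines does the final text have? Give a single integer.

Hunk 1: at line 2 remove [mwf] add [wqzp,catge] -> 7 lines: crn iey uqhnr wqzp catge lao njuuy
Hunk 2: at line 2 remove [wqzp,catge] add [vfcun,mymrq] -> 7 lines: crn iey uqhnr vfcun mymrq lao njuuy
Hunk 3: at line 1 remove [uqhnr,vfcun,mymrq] add [zilh,hcu] -> 6 lines: crn iey zilh hcu lao njuuy
Hunk 4: at line 1 remove [zilh,hcu] add [gpqi,mkidw,prw] -> 7 lines: crn iey gpqi mkidw prw lao njuuy
Final line count: 7

Answer: 7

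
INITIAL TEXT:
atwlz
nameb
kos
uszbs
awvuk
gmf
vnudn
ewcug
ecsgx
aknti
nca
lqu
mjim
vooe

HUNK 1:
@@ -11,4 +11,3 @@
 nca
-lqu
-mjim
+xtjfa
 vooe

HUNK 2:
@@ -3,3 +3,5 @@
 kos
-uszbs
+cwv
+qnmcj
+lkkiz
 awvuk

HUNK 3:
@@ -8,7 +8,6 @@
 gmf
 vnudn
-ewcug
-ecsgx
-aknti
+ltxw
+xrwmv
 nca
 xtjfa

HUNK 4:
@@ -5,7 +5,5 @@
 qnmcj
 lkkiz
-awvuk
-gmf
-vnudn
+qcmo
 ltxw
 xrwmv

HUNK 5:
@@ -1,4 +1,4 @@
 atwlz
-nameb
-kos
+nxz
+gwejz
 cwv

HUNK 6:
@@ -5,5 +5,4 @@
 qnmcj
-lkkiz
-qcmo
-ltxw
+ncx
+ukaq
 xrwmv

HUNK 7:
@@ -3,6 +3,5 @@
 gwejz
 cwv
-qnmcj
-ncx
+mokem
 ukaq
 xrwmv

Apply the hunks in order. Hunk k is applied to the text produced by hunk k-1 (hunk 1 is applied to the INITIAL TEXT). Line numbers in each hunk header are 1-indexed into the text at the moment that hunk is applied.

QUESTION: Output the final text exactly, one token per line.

Hunk 1: at line 11 remove [lqu,mjim] add [xtjfa] -> 13 lines: atwlz nameb kos uszbs awvuk gmf vnudn ewcug ecsgx aknti nca xtjfa vooe
Hunk 2: at line 3 remove [uszbs] add [cwv,qnmcj,lkkiz] -> 15 lines: atwlz nameb kos cwv qnmcj lkkiz awvuk gmf vnudn ewcug ecsgx aknti nca xtjfa vooe
Hunk 3: at line 8 remove [ewcug,ecsgx,aknti] add [ltxw,xrwmv] -> 14 lines: atwlz nameb kos cwv qnmcj lkkiz awvuk gmf vnudn ltxw xrwmv nca xtjfa vooe
Hunk 4: at line 5 remove [awvuk,gmf,vnudn] add [qcmo] -> 12 lines: atwlz nameb kos cwv qnmcj lkkiz qcmo ltxw xrwmv nca xtjfa vooe
Hunk 5: at line 1 remove [nameb,kos] add [nxz,gwejz] -> 12 lines: atwlz nxz gwejz cwv qnmcj lkkiz qcmo ltxw xrwmv nca xtjfa vooe
Hunk 6: at line 5 remove [lkkiz,qcmo,ltxw] add [ncx,ukaq] -> 11 lines: atwlz nxz gwejz cwv qnmcj ncx ukaq xrwmv nca xtjfa vooe
Hunk 7: at line 3 remove [qnmcj,ncx] add [mokem] -> 10 lines: atwlz nxz gwejz cwv mokem ukaq xrwmv nca xtjfa vooe

Answer: atwlz
nxz
gwejz
cwv
mokem
ukaq
xrwmv
nca
xtjfa
vooe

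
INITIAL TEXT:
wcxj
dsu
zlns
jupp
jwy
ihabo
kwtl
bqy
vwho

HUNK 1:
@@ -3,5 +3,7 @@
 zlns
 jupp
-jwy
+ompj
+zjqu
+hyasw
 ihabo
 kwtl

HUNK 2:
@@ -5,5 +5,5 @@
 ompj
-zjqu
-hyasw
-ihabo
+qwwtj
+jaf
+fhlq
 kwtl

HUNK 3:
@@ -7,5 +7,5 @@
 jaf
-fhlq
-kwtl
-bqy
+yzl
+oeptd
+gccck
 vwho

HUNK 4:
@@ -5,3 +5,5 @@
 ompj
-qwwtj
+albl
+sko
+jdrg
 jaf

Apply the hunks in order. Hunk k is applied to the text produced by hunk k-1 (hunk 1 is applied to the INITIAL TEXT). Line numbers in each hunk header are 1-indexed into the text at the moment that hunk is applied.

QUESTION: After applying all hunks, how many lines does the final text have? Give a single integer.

Answer: 13

Derivation:
Hunk 1: at line 3 remove [jwy] add [ompj,zjqu,hyasw] -> 11 lines: wcxj dsu zlns jupp ompj zjqu hyasw ihabo kwtl bqy vwho
Hunk 2: at line 5 remove [zjqu,hyasw,ihabo] add [qwwtj,jaf,fhlq] -> 11 lines: wcxj dsu zlns jupp ompj qwwtj jaf fhlq kwtl bqy vwho
Hunk 3: at line 7 remove [fhlq,kwtl,bqy] add [yzl,oeptd,gccck] -> 11 lines: wcxj dsu zlns jupp ompj qwwtj jaf yzl oeptd gccck vwho
Hunk 4: at line 5 remove [qwwtj] add [albl,sko,jdrg] -> 13 lines: wcxj dsu zlns jupp ompj albl sko jdrg jaf yzl oeptd gccck vwho
Final line count: 13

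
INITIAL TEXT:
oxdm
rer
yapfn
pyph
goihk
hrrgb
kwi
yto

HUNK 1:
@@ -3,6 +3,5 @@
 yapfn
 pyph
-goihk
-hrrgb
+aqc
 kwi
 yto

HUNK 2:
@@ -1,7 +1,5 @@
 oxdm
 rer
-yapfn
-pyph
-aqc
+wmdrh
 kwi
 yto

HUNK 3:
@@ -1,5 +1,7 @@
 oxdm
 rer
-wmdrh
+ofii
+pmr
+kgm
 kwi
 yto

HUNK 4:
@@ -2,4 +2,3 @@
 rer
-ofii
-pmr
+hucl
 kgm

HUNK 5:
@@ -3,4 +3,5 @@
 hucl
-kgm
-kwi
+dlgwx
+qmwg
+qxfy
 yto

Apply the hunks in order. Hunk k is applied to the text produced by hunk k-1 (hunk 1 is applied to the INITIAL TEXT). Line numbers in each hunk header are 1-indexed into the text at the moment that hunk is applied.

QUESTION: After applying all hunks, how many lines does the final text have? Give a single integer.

Hunk 1: at line 3 remove [goihk,hrrgb] add [aqc] -> 7 lines: oxdm rer yapfn pyph aqc kwi yto
Hunk 2: at line 1 remove [yapfn,pyph,aqc] add [wmdrh] -> 5 lines: oxdm rer wmdrh kwi yto
Hunk 3: at line 1 remove [wmdrh] add [ofii,pmr,kgm] -> 7 lines: oxdm rer ofii pmr kgm kwi yto
Hunk 4: at line 2 remove [ofii,pmr] add [hucl] -> 6 lines: oxdm rer hucl kgm kwi yto
Hunk 5: at line 3 remove [kgm,kwi] add [dlgwx,qmwg,qxfy] -> 7 lines: oxdm rer hucl dlgwx qmwg qxfy yto
Final line count: 7

Answer: 7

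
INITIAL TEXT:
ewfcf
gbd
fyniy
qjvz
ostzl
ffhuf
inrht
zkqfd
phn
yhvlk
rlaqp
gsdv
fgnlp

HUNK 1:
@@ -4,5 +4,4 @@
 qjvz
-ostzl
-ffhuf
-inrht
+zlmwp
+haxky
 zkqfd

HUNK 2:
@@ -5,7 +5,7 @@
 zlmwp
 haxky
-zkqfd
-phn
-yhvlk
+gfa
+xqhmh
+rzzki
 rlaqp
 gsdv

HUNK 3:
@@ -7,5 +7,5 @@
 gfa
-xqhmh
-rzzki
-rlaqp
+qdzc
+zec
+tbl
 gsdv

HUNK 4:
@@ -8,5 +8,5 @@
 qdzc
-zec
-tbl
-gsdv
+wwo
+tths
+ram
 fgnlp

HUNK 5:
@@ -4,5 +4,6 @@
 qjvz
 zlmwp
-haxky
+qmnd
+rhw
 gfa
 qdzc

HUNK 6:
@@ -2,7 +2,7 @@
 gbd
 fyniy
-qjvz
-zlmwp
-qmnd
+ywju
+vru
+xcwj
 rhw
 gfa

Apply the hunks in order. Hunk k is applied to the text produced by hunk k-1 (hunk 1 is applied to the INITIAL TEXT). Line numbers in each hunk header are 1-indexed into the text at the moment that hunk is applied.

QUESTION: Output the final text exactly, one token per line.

Answer: ewfcf
gbd
fyniy
ywju
vru
xcwj
rhw
gfa
qdzc
wwo
tths
ram
fgnlp

Derivation:
Hunk 1: at line 4 remove [ostzl,ffhuf,inrht] add [zlmwp,haxky] -> 12 lines: ewfcf gbd fyniy qjvz zlmwp haxky zkqfd phn yhvlk rlaqp gsdv fgnlp
Hunk 2: at line 5 remove [zkqfd,phn,yhvlk] add [gfa,xqhmh,rzzki] -> 12 lines: ewfcf gbd fyniy qjvz zlmwp haxky gfa xqhmh rzzki rlaqp gsdv fgnlp
Hunk 3: at line 7 remove [xqhmh,rzzki,rlaqp] add [qdzc,zec,tbl] -> 12 lines: ewfcf gbd fyniy qjvz zlmwp haxky gfa qdzc zec tbl gsdv fgnlp
Hunk 4: at line 8 remove [zec,tbl,gsdv] add [wwo,tths,ram] -> 12 lines: ewfcf gbd fyniy qjvz zlmwp haxky gfa qdzc wwo tths ram fgnlp
Hunk 5: at line 4 remove [haxky] add [qmnd,rhw] -> 13 lines: ewfcf gbd fyniy qjvz zlmwp qmnd rhw gfa qdzc wwo tths ram fgnlp
Hunk 6: at line 2 remove [qjvz,zlmwp,qmnd] add [ywju,vru,xcwj] -> 13 lines: ewfcf gbd fyniy ywju vru xcwj rhw gfa qdzc wwo tths ram fgnlp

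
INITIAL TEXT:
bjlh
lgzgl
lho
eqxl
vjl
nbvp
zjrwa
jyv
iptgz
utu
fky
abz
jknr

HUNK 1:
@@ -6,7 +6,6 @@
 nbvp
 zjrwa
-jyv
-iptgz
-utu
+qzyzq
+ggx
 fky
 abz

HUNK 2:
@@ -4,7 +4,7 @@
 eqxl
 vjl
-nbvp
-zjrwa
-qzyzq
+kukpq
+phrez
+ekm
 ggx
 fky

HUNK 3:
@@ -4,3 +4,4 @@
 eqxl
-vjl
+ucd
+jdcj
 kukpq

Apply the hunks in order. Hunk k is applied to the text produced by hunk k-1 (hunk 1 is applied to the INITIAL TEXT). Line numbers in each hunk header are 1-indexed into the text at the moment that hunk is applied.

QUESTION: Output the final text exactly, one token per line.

Answer: bjlh
lgzgl
lho
eqxl
ucd
jdcj
kukpq
phrez
ekm
ggx
fky
abz
jknr

Derivation:
Hunk 1: at line 6 remove [jyv,iptgz,utu] add [qzyzq,ggx] -> 12 lines: bjlh lgzgl lho eqxl vjl nbvp zjrwa qzyzq ggx fky abz jknr
Hunk 2: at line 4 remove [nbvp,zjrwa,qzyzq] add [kukpq,phrez,ekm] -> 12 lines: bjlh lgzgl lho eqxl vjl kukpq phrez ekm ggx fky abz jknr
Hunk 3: at line 4 remove [vjl] add [ucd,jdcj] -> 13 lines: bjlh lgzgl lho eqxl ucd jdcj kukpq phrez ekm ggx fky abz jknr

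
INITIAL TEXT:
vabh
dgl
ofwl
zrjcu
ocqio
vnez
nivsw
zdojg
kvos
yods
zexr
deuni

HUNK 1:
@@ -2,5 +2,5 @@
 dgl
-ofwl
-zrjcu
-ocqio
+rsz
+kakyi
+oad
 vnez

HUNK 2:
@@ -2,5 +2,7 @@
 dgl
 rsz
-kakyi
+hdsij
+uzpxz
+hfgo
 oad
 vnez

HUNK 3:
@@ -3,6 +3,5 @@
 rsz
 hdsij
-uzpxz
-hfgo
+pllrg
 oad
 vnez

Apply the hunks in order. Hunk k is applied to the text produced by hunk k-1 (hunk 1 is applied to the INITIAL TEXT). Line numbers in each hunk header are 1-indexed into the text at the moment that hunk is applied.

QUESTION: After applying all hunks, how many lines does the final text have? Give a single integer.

Answer: 13

Derivation:
Hunk 1: at line 2 remove [ofwl,zrjcu,ocqio] add [rsz,kakyi,oad] -> 12 lines: vabh dgl rsz kakyi oad vnez nivsw zdojg kvos yods zexr deuni
Hunk 2: at line 2 remove [kakyi] add [hdsij,uzpxz,hfgo] -> 14 lines: vabh dgl rsz hdsij uzpxz hfgo oad vnez nivsw zdojg kvos yods zexr deuni
Hunk 3: at line 3 remove [uzpxz,hfgo] add [pllrg] -> 13 lines: vabh dgl rsz hdsij pllrg oad vnez nivsw zdojg kvos yods zexr deuni
Final line count: 13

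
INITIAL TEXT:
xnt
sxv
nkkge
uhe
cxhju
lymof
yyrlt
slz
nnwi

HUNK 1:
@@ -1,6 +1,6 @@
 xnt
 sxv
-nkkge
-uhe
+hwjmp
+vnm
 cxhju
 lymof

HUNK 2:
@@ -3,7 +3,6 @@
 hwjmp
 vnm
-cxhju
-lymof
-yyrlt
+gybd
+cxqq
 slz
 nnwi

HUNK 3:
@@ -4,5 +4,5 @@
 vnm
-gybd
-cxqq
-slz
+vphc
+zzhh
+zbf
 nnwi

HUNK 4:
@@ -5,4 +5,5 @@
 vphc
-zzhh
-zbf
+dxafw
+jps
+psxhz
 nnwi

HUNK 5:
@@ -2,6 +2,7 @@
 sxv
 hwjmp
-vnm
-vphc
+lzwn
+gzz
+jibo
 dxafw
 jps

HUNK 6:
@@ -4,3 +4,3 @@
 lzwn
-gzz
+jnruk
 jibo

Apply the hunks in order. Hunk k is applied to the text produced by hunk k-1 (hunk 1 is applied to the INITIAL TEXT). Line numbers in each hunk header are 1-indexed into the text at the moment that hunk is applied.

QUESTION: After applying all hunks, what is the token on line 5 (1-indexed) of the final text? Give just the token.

Answer: jnruk

Derivation:
Hunk 1: at line 1 remove [nkkge,uhe] add [hwjmp,vnm] -> 9 lines: xnt sxv hwjmp vnm cxhju lymof yyrlt slz nnwi
Hunk 2: at line 3 remove [cxhju,lymof,yyrlt] add [gybd,cxqq] -> 8 lines: xnt sxv hwjmp vnm gybd cxqq slz nnwi
Hunk 3: at line 4 remove [gybd,cxqq,slz] add [vphc,zzhh,zbf] -> 8 lines: xnt sxv hwjmp vnm vphc zzhh zbf nnwi
Hunk 4: at line 5 remove [zzhh,zbf] add [dxafw,jps,psxhz] -> 9 lines: xnt sxv hwjmp vnm vphc dxafw jps psxhz nnwi
Hunk 5: at line 2 remove [vnm,vphc] add [lzwn,gzz,jibo] -> 10 lines: xnt sxv hwjmp lzwn gzz jibo dxafw jps psxhz nnwi
Hunk 6: at line 4 remove [gzz] add [jnruk] -> 10 lines: xnt sxv hwjmp lzwn jnruk jibo dxafw jps psxhz nnwi
Final line 5: jnruk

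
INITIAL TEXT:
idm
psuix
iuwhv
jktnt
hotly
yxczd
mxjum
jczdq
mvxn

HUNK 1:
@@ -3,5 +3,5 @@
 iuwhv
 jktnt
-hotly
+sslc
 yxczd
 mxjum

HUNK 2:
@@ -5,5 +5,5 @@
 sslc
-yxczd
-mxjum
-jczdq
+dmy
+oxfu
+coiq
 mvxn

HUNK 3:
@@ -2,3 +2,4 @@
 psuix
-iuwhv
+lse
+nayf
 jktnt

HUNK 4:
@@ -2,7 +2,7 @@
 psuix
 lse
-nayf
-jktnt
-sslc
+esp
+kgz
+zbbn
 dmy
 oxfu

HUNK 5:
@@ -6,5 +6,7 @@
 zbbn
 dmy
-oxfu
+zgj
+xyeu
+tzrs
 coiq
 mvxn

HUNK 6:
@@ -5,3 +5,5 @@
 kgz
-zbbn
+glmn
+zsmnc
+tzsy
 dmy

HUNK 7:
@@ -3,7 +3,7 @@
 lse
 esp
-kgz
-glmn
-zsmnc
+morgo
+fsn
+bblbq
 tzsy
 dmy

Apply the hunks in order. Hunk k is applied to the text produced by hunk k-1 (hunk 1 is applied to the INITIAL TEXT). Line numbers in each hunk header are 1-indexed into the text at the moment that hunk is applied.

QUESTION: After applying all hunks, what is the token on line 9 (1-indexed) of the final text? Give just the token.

Hunk 1: at line 3 remove [hotly] add [sslc] -> 9 lines: idm psuix iuwhv jktnt sslc yxczd mxjum jczdq mvxn
Hunk 2: at line 5 remove [yxczd,mxjum,jczdq] add [dmy,oxfu,coiq] -> 9 lines: idm psuix iuwhv jktnt sslc dmy oxfu coiq mvxn
Hunk 3: at line 2 remove [iuwhv] add [lse,nayf] -> 10 lines: idm psuix lse nayf jktnt sslc dmy oxfu coiq mvxn
Hunk 4: at line 2 remove [nayf,jktnt,sslc] add [esp,kgz,zbbn] -> 10 lines: idm psuix lse esp kgz zbbn dmy oxfu coiq mvxn
Hunk 5: at line 6 remove [oxfu] add [zgj,xyeu,tzrs] -> 12 lines: idm psuix lse esp kgz zbbn dmy zgj xyeu tzrs coiq mvxn
Hunk 6: at line 5 remove [zbbn] add [glmn,zsmnc,tzsy] -> 14 lines: idm psuix lse esp kgz glmn zsmnc tzsy dmy zgj xyeu tzrs coiq mvxn
Hunk 7: at line 3 remove [kgz,glmn,zsmnc] add [morgo,fsn,bblbq] -> 14 lines: idm psuix lse esp morgo fsn bblbq tzsy dmy zgj xyeu tzrs coiq mvxn
Final line 9: dmy

Answer: dmy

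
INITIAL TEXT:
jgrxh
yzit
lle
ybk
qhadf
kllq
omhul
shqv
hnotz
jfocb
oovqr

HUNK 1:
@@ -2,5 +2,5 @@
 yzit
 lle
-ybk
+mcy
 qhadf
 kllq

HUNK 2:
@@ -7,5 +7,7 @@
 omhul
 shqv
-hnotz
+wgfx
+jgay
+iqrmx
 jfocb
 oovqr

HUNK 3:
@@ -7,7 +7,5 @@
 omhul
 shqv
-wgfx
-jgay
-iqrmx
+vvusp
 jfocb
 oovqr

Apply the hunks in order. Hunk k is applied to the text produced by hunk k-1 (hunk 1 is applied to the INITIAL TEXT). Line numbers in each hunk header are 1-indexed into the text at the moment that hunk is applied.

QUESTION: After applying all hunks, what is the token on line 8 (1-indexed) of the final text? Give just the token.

Answer: shqv

Derivation:
Hunk 1: at line 2 remove [ybk] add [mcy] -> 11 lines: jgrxh yzit lle mcy qhadf kllq omhul shqv hnotz jfocb oovqr
Hunk 2: at line 7 remove [hnotz] add [wgfx,jgay,iqrmx] -> 13 lines: jgrxh yzit lle mcy qhadf kllq omhul shqv wgfx jgay iqrmx jfocb oovqr
Hunk 3: at line 7 remove [wgfx,jgay,iqrmx] add [vvusp] -> 11 lines: jgrxh yzit lle mcy qhadf kllq omhul shqv vvusp jfocb oovqr
Final line 8: shqv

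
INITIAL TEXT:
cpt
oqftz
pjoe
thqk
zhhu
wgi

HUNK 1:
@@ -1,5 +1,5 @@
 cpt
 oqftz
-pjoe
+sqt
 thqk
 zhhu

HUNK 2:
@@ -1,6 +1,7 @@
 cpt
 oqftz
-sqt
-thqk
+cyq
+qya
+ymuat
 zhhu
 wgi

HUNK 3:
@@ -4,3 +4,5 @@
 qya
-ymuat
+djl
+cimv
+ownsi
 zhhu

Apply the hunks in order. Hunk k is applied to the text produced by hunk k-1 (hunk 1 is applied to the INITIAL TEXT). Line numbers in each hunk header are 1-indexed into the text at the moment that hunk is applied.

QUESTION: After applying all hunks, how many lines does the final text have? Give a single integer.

Hunk 1: at line 1 remove [pjoe] add [sqt] -> 6 lines: cpt oqftz sqt thqk zhhu wgi
Hunk 2: at line 1 remove [sqt,thqk] add [cyq,qya,ymuat] -> 7 lines: cpt oqftz cyq qya ymuat zhhu wgi
Hunk 3: at line 4 remove [ymuat] add [djl,cimv,ownsi] -> 9 lines: cpt oqftz cyq qya djl cimv ownsi zhhu wgi
Final line count: 9

Answer: 9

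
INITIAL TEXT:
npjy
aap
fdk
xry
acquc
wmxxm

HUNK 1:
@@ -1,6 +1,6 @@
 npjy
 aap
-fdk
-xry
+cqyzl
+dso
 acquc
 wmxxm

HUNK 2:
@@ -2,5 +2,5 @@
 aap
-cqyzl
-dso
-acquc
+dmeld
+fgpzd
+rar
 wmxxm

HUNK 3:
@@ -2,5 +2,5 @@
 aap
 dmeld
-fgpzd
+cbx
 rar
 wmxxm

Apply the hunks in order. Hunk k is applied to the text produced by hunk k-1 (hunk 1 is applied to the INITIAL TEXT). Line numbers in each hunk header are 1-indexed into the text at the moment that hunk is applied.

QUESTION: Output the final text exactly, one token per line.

Hunk 1: at line 1 remove [fdk,xry] add [cqyzl,dso] -> 6 lines: npjy aap cqyzl dso acquc wmxxm
Hunk 2: at line 2 remove [cqyzl,dso,acquc] add [dmeld,fgpzd,rar] -> 6 lines: npjy aap dmeld fgpzd rar wmxxm
Hunk 3: at line 2 remove [fgpzd] add [cbx] -> 6 lines: npjy aap dmeld cbx rar wmxxm

Answer: npjy
aap
dmeld
cbx
rar
wmxxm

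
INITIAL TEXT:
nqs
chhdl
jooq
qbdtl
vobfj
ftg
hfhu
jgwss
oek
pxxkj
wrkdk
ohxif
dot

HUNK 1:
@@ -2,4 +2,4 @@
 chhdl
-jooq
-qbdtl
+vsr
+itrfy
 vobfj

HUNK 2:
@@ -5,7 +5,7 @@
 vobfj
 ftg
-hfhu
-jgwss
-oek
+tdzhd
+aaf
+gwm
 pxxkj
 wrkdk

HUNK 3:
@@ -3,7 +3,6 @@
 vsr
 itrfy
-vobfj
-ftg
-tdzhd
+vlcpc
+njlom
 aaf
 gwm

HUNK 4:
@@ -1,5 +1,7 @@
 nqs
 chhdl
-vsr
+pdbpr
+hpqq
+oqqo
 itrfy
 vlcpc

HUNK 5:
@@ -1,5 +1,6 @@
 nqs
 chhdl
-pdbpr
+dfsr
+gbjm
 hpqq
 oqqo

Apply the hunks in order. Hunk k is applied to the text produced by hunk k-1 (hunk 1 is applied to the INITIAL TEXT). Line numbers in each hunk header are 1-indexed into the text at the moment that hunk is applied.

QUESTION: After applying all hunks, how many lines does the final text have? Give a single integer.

Answer: 15

Derivation:
Hunk 1: at line 2 remove [jooq,qbdtl] add [vsr,itrfy] -> 13 lines: nqs chhdl vsr itrfy vobfj ftg hfhu jgwss oek pxxkj wrkdk ohxif dot
Hunk 2: at line 5 remove [hfhu,jgwss,oek] add [tdzhd,aaf,gwm] -> 13 lines: nqs chhdl vsr itrfy vobfj ftg tdzhd aaf gwm pxxkj wrkdk ohxif dot
Hunk 3: at line 3 remove [vobfj,ftg,tdzhd] add [vlcpc,njlom] -> 12 lines: nqs chhdl vsr itrfy vlcpc njlom aaf gwm pxxkj wrkdk ohxif dot
Hunk 4: at line 1 remove [vsr] add [pdbpr,hpqq,oqqo] -> 14 lines: nqs chhdl pdbpr hpqq oqqo itrfy vlcpc njlom aaf gwm pxxkj wrkdk ohxif dot
Hunk 5: at line 1 remove [pdbpr] add [dfsr,gbjm] -> 15 lines: nqs chhdl dfsr gbjm hpqq oqqo itrfy vlcpc njlom aaf gwm pxxkj wrkdk ohxif dot
Final line count: 15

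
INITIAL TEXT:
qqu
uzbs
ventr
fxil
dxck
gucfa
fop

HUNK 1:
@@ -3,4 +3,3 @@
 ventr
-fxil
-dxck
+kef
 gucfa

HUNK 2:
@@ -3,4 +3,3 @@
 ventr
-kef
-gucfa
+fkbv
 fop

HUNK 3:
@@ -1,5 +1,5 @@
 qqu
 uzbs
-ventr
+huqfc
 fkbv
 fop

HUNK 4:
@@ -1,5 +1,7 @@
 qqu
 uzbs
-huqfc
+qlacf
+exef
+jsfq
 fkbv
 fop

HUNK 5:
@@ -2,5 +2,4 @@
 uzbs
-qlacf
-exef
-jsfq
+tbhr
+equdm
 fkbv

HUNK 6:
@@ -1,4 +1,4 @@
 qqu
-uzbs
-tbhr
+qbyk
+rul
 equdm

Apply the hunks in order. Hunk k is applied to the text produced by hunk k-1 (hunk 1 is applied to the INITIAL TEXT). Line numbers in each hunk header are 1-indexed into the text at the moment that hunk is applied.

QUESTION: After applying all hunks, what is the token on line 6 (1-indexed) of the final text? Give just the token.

Answer: fop

Derivation:
Hunk 1: at line 3 remove [fxil,dxck] add [kef] -> 6 lines: qqu uzbs ventr kef gucfa fop
Hunk 2: at line 3 remove [kef,gucfa] add [fkbv] -> 5 lines: qqu uzbs ventr fkbv fop
Hunk 3: at line 1 remove [ventr] add [huqfc] -> 5 lines: qqu uzbs huqfc fkbv fop
Hunk 4: at line 1 remove [huqfc] add [qlacf,exef,jsfq] -> 7 lines: qqu uzbs qlacf exef jsfq fkbv fop
Hunk 5: at line 2 remove [qlacf,exef,jsfq] add [tbhr,equdm] -> 6 lines: qqu uzbs tbhr equdm fkbv fop
Hunk 6: at line 1 remove [uzbs,tbhr] add [qbyk,rul] -> 6 lines: qqu qbyk rul equdm fkbv fop
Final line 6: fop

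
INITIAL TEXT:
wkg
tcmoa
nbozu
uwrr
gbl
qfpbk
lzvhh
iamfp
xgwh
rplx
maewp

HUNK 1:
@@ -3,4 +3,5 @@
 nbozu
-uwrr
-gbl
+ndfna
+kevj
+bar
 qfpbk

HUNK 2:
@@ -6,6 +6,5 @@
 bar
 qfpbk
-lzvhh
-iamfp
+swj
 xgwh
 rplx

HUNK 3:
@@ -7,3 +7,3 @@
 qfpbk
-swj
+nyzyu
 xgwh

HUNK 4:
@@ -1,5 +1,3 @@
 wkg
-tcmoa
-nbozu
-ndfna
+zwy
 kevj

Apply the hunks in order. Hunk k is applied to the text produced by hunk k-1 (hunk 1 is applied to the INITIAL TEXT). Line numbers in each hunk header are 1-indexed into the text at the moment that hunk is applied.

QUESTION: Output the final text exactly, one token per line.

Answer: wkg
zwy
kevj
bar
qfpbk
nyzyu
xgwh
rplx
maewp

Derivation:
Hunk 1: at line 3 remove [uwrr,gbl] add [ndfna,kevj,bar] -> 12 lines: wkg tcmoa nbozu ndfna kevj bar qfpbk lzvhh iamfp xgwh rplx maewp
Hunk 2: at line 6 remove [lzvhh,iamfp] add [swj] -> 11 lines: wkg tcmoa nbozu ndfna kevj bar qfpbk swj xgwh rplx maewp
Hunk 3: at line 7 remove [swj] add [nyzyu] -> 11 lines: wkg tcmoa nbozu ndfna kevj bar qfpbk nyzyu xgwh rplx maewp
Hunk 4: at line 1 remove [tcmoa,nbozu,ndfna] add [zwy] -> 9 lines: wkg zwy kevj bar qfpbk nyzyu xgwh rplx maewp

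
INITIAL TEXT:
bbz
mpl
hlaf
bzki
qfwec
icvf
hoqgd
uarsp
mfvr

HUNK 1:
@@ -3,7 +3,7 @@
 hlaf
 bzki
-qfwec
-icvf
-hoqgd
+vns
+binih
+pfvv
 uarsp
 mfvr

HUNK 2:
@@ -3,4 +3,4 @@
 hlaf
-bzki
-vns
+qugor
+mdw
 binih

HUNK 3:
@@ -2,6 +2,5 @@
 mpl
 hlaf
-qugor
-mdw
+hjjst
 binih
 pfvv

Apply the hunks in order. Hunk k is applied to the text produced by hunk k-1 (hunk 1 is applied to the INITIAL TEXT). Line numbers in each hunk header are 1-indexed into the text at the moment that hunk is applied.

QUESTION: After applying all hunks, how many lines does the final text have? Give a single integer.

Hunk 1: at line 3 remove [qfwec,icvf,hoqgd] add [vns,binih,pfvv] -> 9 lines: bbz mpl hlaf bzki vns binih pfvv uarsp mfvr
Hunk 2: at line 3 remove [bzki,vns] add [qugor,mdw] -> 9 lines: bbz mpl hlaf qugor mdw binih pfvv uarsp mfvr
Hunk 3: at line 2 remove [qugor,mdw] add [hjjst] -> 8 lines: bbz mpl hlaf hjjst binih pfvv uarsp mfvr
Final line count: 8

Answer: 8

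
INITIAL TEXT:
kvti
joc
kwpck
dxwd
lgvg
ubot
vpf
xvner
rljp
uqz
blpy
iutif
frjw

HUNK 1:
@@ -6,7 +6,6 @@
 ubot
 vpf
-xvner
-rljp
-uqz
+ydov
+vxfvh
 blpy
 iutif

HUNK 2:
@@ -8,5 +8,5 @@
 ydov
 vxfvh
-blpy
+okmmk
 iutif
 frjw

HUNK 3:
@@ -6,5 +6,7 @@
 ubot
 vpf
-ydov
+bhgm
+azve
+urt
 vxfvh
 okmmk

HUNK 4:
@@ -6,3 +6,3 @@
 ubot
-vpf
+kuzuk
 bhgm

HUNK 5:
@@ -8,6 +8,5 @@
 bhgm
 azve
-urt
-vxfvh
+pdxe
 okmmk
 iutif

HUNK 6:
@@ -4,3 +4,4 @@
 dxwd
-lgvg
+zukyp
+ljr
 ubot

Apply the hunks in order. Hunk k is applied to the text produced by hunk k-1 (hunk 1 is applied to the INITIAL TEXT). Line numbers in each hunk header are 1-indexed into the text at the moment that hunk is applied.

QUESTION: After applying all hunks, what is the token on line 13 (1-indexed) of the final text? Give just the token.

Answer: iutif

Derivation:
Hunk 1: at line 6 remove [xvner,rljp,uqz] add [ydov,vxfvh] -> 12 lines: kvti joc kwpck dxwd lgvg ubot vpf ydov vxfvh blpy iutif frjw
Hunk 2: at line 8 remove [blpy] add [okmmk] -> 12 lines: kvti joc kwpck dxwd lgvg ubot vpf ydov vxfvh okmmk iutif frjw
Hunk 3: at line 6 remove [ydov] add [bhgm,azve,urt] -> 14 lines: kvti joc kwpck dxwd lgvg ubot vpf bhgm azve urt vxfvh okmmk iutif frjw
Hunk 4: at line 6 remove [vpf] add [kuzuk] -> 14 lines: kvti joc kwpck dxwd lgvg ubot kuzuk bhgm azve urt vxfvh okmmk iutif frjw
Hunk 5: at line 8 remove [urt,vxfvh] add [pdxe] -> 13 lines: kvti joc kwpck dxwd lgvg ubot kuzuk bhgm azve pdxe okmmk iutif frjw
Hunk 6: at line 4 remove [lgvg] add [zukyp,ljr] -> 14 lines: kvti joc kwpck dxwd zukyp ljr ubot kuzuk bhgm azve pdxe okmmk iutif frjw
Final line 13: iutif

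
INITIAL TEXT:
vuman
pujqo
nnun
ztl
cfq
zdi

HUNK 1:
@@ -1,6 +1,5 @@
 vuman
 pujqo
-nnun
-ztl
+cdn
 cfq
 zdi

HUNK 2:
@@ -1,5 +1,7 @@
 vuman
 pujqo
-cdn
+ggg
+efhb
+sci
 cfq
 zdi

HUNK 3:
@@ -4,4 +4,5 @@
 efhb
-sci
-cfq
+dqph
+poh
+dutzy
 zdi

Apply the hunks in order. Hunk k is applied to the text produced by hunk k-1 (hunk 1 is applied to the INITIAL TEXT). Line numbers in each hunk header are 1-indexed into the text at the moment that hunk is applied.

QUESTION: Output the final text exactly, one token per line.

Answer: vuman
pujqo
ggg
efhb
dqph
poh
dutzy
zdi

Derivation:
Hunk 1: at line 1 remove [nnun,ztl] add [cdn] -> 5 lines: vuman pujqo cdn cfq zdi
Hunk 2: at line 1 remove [cdn] add [ggg,efhb,sci] -> 7 lines: vuman pujqo ggg efhb sci cfq zdi
Hunk 3: at line 4 remove [sci,cfq] add [dqph,poh,dutzy] -> 8 lines: vuman pujqo ggg efhb dqph poh dutzy zdi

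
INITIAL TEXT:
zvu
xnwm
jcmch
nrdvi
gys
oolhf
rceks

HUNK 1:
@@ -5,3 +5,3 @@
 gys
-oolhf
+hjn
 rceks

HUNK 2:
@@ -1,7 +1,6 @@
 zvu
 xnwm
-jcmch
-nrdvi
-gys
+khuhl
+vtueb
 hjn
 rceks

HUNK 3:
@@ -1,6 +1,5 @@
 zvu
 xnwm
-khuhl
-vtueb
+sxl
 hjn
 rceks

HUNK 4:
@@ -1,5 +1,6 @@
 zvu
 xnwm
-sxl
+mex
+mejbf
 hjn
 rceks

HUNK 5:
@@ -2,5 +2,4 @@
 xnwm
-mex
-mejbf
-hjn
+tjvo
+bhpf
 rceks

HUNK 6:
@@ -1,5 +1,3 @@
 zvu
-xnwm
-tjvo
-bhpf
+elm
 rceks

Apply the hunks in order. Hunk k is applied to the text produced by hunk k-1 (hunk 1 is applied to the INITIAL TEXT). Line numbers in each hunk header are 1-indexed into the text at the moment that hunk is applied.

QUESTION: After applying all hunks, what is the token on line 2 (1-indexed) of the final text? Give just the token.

Answer: elm

Derivation:
Hunk 1: at line 5 remove [oolhf] add [hjn] -> 7 lines: zvu xnwm jcmch nrdvi gys hjn rceks
Hunk 2: at line 1 remove [jcmch,nrdvi,gys] add [khuhl,vtueb] -> 6 lines: zvu xnwm khuhl vtueb hjn rceks
Hunk 3: at line 1 remove [khuhl,vtueb] add [sxl] -> 5 lines: zvu xnwm sxl hjn rceks
Hunk 4: at line 1 remove [sxl] add [mex,mejbf] -> 6 lines: zvu xnwm mex mejbf hjn rceks
Hunk 5: at line 2 remove [mex,mejbf,hjn] add [tjvo,bhpf] -> 5 lines: zvu xnwm tjvo bhpf rceks
Hunk 6: at line 1 remove [xnwm,tjvo,bhpf] add [elm] -> 3 lines: zvu elm rceks
Final line 2: elm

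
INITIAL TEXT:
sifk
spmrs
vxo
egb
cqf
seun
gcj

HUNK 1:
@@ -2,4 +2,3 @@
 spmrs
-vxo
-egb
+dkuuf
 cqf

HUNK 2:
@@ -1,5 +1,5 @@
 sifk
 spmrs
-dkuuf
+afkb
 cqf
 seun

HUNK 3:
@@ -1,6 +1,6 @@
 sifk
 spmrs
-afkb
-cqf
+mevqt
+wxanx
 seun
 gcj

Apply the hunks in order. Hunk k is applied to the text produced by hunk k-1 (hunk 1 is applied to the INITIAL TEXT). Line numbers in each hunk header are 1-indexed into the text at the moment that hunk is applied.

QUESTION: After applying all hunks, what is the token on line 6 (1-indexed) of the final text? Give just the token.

Answer: gcj

Derivation:
Hunk 1: at line 2 remove [vxo,egb] add [dkuuf] -> 6 lines: sifk spmrs dkuuf cqf seun gcj
Hunk 2: at line 1 remove [dkuuf] add [afkb] -> 6 lines: sifk spmrs afkb cqf seun gcj
Hunk 3: at line 1 remove [afkb,cqf] add [mevqt,wxanx] -> 6 lines: sifk spmrs mevqt wxanx seun gcj
Final line 6: gcj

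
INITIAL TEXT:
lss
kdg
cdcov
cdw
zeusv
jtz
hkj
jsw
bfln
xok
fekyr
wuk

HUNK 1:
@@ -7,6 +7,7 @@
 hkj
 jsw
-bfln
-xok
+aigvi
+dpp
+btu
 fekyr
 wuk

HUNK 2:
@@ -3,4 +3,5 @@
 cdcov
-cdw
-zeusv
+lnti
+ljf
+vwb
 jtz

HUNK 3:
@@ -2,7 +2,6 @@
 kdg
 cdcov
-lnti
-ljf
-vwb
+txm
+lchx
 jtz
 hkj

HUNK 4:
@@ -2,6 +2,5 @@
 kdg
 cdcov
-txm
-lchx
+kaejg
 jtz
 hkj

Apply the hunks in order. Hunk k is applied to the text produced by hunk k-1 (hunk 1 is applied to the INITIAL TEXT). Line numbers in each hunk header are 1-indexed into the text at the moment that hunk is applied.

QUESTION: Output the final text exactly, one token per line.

Answer: lss
kdg
cdcov
kaejg
jtz
hkj
jsw
aigvi
dpp
btu
fekyr
wuk

Derivation:
Hunk 1: at line 7 remove [bfln,xok] add [aigvi,dpp,btu] -> 13 lines: lss kdg cdcov cdw zeusv jtz hkj jsw aigvi dpp btu fekyr wuk
Hunk 2: at line 3 remove [cdw,zeusv] add [lnti,ljf,vwb] -> 14 lines: lss kdg cdcov lnti ljf vwb jtz hkj jsw aigvi dpp btu fekyr wuk
Hunk 3: at line 2 remove [lnti,ljf,vwb] add [txm,lchx] -> 13 lines: lss kdg cdcov txm lchx jtz hkj jsw aigvi dpp btu fekyr wuk
Hunk 4: at line 2 remove [txm,lchx] add [kaejg] -> 12 lines: lss kdg cdcov kaejg jtz hkj jsw aigvi dpp btu fekyr wuk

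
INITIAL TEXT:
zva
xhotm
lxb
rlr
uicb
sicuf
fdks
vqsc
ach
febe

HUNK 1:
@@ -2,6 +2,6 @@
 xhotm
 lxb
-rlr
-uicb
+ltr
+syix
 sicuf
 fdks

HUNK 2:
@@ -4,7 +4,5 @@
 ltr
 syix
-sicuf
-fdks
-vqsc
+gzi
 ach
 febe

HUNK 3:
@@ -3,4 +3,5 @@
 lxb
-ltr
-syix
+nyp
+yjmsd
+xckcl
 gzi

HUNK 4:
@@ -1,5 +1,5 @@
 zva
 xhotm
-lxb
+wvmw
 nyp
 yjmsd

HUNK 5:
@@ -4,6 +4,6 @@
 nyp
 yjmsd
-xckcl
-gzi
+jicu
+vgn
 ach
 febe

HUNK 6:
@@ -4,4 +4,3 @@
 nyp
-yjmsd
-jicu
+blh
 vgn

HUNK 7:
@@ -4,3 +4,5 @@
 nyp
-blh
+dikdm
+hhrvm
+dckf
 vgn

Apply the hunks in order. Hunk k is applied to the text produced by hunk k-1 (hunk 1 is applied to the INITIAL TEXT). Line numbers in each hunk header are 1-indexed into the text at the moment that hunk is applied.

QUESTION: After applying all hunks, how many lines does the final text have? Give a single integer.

Hunk 1: at line 2 remove [rlr,uicb] add [ltr,syix] -> 10 lines: zva xhotm lxb ltr syix sicuf fdks vqsc ach febe
Hunk 2: at line 4 remove [sicuf,fdks,vqsc] add [gzi] -> 8 lines: zva xhotm lxb ltr syix gzi ach febe
Hunk 3: at line 3 remove [ltr,syix] add [nyp,yjmsd,xckcl] -> 9 lines: zva xhotm lxb nyp yjmsd xckcl gzi ach febe
Hunk 4: at line 1 remove [lxb] add [wvmw] -> 9 lines: zva xhotm wvmw nyp yjmsd xckcl gzi ach febe
Hunk 5: at line 4 remove [xckcl,gzi] add [jicu,vgn] -> 9 lines: zva xhotm wvmw nyp yjmsd jicu vgn ach febe
Hunk 6: at line 4 remove [yjmsd,jicu] add [blh] -> 8 lines: zva xhotm wvmw nyp blh vgn ach febe
Hunk 7: at line 4 remove [blh] add [dikdm,hhrvm,dckf] -> 10 lines: zva xhotm wvmw nyp dikdm hhrvm dckf vgn ach febe
Final line count: 10

Answer: 10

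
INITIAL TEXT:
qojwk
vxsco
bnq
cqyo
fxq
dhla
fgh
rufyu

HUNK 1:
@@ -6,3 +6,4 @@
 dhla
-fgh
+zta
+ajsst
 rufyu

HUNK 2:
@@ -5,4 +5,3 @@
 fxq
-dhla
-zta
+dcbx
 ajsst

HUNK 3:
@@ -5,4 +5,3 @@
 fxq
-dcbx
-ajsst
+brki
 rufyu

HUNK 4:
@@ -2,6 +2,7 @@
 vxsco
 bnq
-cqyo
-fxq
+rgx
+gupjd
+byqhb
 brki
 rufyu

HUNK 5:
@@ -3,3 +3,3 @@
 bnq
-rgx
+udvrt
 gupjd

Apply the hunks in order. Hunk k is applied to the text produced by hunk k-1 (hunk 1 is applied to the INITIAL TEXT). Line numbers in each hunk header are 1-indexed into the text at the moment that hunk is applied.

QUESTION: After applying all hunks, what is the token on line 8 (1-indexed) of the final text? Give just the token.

Answer: rufyu

Derivation:
Hunk 1: at line 6 remove [fgh] add [zta,ajsst] -> 9 lines: qojwk vxsco bnq cqyo fxq dhla zta ajsst rufyu
Hunk 2: at line 5 remove [dhla,zta] add [dcbx] -> 8 lines: qojwk vxsco bnq cqyo fxq dcbx ajsst rufyu
Hunk 3: at line 5 remove [dcbx,ajsst] add [brki] -> 7 lines: qojwk vxsco bnq cqyo fxq brki rufyu
Hunk 4: at line 2 remove [cqyo,fxq] add [rgx,gupjd,byqhb] -> 8 lines: qojwk vxsco bnq rgx gupjd byqhb brki rufyu
Hunk 5: at line 3 remove [rgx] add [udvrt] -> 8 lines: qojwk vxsco bnq udvrt gupjd byqhb brki rufyu
Final line 8: rufyu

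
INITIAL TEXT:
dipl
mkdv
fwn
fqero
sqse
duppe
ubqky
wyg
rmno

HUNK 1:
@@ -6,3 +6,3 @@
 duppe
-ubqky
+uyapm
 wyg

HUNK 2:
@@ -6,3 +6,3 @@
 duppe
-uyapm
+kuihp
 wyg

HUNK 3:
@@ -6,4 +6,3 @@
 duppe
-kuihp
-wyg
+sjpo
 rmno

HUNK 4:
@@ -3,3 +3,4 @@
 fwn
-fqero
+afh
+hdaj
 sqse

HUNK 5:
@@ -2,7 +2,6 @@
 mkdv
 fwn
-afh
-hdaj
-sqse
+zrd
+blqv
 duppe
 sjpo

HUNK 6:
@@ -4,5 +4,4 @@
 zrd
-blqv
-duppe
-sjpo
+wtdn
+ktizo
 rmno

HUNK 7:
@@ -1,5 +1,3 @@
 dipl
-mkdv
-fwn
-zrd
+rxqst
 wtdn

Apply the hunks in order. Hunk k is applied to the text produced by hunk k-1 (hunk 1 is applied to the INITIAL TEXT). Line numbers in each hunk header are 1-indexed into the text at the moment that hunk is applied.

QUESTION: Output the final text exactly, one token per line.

Answer: dipl
rxqst
wtdn
ktizo
rmno

Derivation:
Hunk 1: at line 6 remove [ubqky] add [uyapm] -> 9 lines: dipl mkdv fwn fqero sqse duppe uyapm wyg rmno
Hunk 2: at line 6 remove [uyapm] add [kuihp] -> 9 lines: dipl mkdv fwn fqero sqse duppe kuihp wyg rmno
Hunk 3: at line 6 remove [kuihp,wyg] add [sjpo] -> 8 lines: dipl mkdv fwn fqero sqse duppe sjpo rmno
Hunk 4: at line 3 remove [fqero] add [afh,hdaj] -> 9 lines: dipl mkdv fwn afh hdaj sqse duppe sjpo rmno
Hunk 5: at line 2 remove [afh,hdaj,sqse] add [zrd,blqv] -> 8 lines: dipl mkdv fwn zrd blqv duppe sjpo rmno
Hunk 6: at line 4 remove [blqv,duppe,sjpo] add [wtdn,ktizo] -> 7 lines: dipl mkdv fwn zrd wtdn ktizo rmno
Hunk 7: at line 1 remove [mkdv,fwn,zrd] add [rxqst] -> 5 lines: dipl rxqst wtdn ktizo rmno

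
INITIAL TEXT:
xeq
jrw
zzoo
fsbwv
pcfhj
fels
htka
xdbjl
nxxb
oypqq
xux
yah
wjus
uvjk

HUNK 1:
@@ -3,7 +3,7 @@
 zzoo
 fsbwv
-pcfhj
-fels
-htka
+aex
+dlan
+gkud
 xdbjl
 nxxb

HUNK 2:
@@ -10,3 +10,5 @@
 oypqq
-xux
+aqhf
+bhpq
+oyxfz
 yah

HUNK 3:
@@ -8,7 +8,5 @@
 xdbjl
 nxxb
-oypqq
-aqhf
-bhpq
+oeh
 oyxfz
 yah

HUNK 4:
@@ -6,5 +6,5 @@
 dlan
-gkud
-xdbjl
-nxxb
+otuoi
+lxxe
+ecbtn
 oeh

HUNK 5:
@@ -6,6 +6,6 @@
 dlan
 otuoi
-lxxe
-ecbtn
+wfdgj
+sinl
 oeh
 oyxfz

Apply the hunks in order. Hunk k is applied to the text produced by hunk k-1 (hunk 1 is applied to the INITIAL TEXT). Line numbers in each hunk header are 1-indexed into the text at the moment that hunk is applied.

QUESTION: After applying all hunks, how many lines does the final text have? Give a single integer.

Hunk 1: at line 3 remove [pcfhj,fels,htka] add [aex,dlan,gkud] -> 14 lines: xeq jrw zzoo fsbwv aex dlan gkud xdbjl nxxb oypqq xux yah wjus uvjk
Hunk 2: at line 10 remove [xux] add [aqhf,bhpq,oyxfz] -> 16 lines: xeq jrw zzoo fsbwv aex dlan gkud xdbjl nxxb oypqq aqhf bhpq oyxfz yah wjus uvjk
Hunk 3: at line 8 remove [oypqq,aqhf,bhpq] add [oeh] -> 14 lines: xeq jrw zzoo fsbwv aex dlan gkud xdbjl nxxb oeh oyxfz yah wjus uvjk
Hunk 4: at line 6 remove [gkud,xdbjl,nxxb] add [otuoi,lxxe,ecbtn] -> 14 lines: xeq jrw zzoo fsbwv aex dlan otuoi lxxe ecbtn oeh oyxfz yah wjus uvjk
Hunk 5: at line 6 remove [lxxe,ecbtn] add [wfdgj,sinl] -> 14 lines: xeq jrw zzoo fsbwv aex dlan otuoi wfdgj sinl oeh oyxfz yah wjus uvjk
Final line count: 14

Answer: 14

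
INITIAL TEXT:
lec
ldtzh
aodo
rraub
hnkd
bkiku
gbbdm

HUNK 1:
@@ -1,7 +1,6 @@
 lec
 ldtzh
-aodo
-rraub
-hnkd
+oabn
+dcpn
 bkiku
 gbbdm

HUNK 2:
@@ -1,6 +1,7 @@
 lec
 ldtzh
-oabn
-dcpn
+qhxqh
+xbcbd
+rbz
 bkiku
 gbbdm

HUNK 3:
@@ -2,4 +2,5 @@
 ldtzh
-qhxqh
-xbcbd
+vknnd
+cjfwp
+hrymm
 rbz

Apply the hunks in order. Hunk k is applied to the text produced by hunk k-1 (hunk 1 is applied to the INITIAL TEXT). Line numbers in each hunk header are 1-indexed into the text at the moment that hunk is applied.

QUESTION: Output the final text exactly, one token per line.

Answer: lec
ldtzh
vknnd
cjfwp
hrymm
rbz
bkiku
gbbdm

Derivation:
Hunk 1: at line 1 remove [aodo,rraub,hnkd] add [oabn,dcpn] -> 6 lines: lec ldtzh oabn dcpn bkiku gbbdm
Hunk 2: at line 1 remove [oabn,dcpn] add [qhxqh,xbcbd,rbz] -> 7 lines: lec ldtzh qhxqh xbcbd rbz bkiku gbbdm
Hunk 3: at line 2 remove [qhxqh,xbcbd] add [vknnd,cjfwp,hrymm] -> 8 lines: lec ldtzh vknnd cjfwp hrymm rbz bkiku gbbdm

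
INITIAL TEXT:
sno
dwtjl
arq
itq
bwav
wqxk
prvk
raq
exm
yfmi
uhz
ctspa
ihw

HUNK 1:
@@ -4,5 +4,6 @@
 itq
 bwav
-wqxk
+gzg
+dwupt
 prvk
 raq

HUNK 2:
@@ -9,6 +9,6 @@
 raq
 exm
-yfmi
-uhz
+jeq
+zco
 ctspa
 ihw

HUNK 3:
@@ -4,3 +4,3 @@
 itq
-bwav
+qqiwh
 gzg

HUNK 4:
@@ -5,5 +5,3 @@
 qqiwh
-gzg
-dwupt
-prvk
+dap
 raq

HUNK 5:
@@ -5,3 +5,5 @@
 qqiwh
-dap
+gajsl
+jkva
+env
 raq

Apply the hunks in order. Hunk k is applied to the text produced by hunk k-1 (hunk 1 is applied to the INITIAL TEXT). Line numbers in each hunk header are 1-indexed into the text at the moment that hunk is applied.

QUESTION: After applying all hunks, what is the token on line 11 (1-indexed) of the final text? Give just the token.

Hunk 1: at line 4 remove [wqxk] add [gzg,dwupt] -> 14 lines: sno dwtjl arq itq bwav gzg dwupt prvk raq exm yfmi uhz ctspa ihw
Hunk 2: at line 9 remove [yfmi,uhz] add [jeq,zco] -> 14 lines: sno dwtjl arq itq bwav gzg dwupt prvk raq exm jeq zco ctspa ihw
Hunk 3: at line 4 remove [bwav] add [qqiwh] -> 14 lines: sno dwtjl arq itq qqiwh gzg dwupt prvk raq exm jeq zco ctspa ihw
Hunk 4: at line 5 remove [gzg,dwupt,prvk] add [dap] -> 12 lines: sno dwtjl arq itq qqiwh dap raq exm jeq zco ctspa ihw
Hunk 5: at line 5 remove [dap] add [gajsl,jkva,env] -> 14 lines: sno dwtjl arq itq qqiwh gajsl jkva env raq exm jeq zco ctspa ihw
Final line 11: jeq

Answer: jeq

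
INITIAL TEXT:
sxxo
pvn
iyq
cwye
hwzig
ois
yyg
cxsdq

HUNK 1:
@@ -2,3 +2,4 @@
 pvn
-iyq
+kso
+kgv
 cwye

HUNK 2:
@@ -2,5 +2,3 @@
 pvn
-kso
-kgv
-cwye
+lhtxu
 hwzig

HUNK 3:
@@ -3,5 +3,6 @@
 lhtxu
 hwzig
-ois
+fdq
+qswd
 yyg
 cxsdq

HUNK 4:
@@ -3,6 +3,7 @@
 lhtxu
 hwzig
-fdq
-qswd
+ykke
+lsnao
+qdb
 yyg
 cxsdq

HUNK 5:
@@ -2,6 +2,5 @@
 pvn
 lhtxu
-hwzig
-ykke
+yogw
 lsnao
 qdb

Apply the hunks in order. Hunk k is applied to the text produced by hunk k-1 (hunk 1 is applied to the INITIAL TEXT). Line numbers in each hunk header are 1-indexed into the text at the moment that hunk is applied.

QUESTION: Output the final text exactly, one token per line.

Answer: sxxo
pvn
lhtxu
yogw
lsnao
qdb
yyg
cxsdq

Derivation:
Hunk 1: at line 2 remove [iyq] add [kso,kgv] -> 9 lines: sxxo pvn kso kgv cwye hwzig ois yyg cxsdq
Hunk 2: at line 2 remove [kso,kgv,cwye] add [lhtxu] -> 7 lines: sxxo pvn lhtxu hwzig ois yyg cxsdq
Hunk 3: at line 3 remove [ois] add [fdq,qswd] -> 8 lines: sxxo pvn lhtxu hwzig fdq qswd yyg cxsdq
Hunk 4: at line 3 remove [fdq,qswd] add [ykke,lsnao,qdb] -> 9 lines: sxxo pvn lhtxu hwzig ykke lsnao qdb yyg cxsdq
Hunk 5: at line 2 remove [hwzig,ykke] add [yogw] -> 8 lines: sxxo pvn lhtxu yogw lsnao qdb yyg cxsdq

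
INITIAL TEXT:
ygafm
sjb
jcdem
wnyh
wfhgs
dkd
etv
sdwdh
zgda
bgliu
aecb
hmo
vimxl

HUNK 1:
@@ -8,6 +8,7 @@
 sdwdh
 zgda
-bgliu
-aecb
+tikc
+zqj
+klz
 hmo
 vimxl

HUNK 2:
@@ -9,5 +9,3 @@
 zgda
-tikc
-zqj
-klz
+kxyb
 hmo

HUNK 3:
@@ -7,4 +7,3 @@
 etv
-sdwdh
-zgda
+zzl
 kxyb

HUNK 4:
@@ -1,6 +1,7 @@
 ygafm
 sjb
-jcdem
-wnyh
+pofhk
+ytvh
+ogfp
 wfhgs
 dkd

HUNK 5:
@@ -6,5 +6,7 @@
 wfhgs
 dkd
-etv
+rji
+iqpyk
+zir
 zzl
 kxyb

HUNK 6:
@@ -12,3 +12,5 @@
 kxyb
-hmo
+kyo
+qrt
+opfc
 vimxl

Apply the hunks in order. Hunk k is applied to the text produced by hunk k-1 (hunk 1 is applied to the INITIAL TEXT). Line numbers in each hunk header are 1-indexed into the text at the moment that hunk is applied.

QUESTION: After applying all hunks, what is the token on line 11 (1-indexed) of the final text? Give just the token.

Hunk 1: at line 8 remove [bgliu,aecb] add [tikc,zqj,klz] -> 14 lines: ygafm sjb jcdem wnyh wfhgs dkd etv sdwdh zgda tikc zqj klz hmo vimxl
Hunk 2: at line 9 remove [tikc,zqj,klz] add [kxyb] -> 12 lines: ygafm sjb jcdem wnyh wfhgs dkd etv sdwdh zgda kxyb hmo vimxl
Hunk 3: at line 7 remove [sdwdh,zgda] add [zzl] -> 11 lines: ygafm sjb jcdem wnyh wfhgs dkd etv zzl kxyb hmo vimxl
Hunk 4: at line 1 remove [jcdem,wnyh] add [pofhk,ytvh,ogfp] -> 12 lines: ygafm sjb pofhk ytvh ogfp wfhgs dkd etv zzl kxyb hmo vimxl
Hunk 5: at line 6 remove [etv] add [rji,iqpyk,zir] -> 14 lines: ygafm sjb pofhk ytvh ogfp wfhgs dkd rji iqpyk zir zzl kxyb hmo vimxl
Hunk 6: at line 12 remove [hmo] add [kyo,qrt,opfc] -> 16 lines: ygafm sjb pofhk ytvh ogfp wfhgs dkd rji iqpyk zir zzl kxyb kyo qrt opfc vimxl
Final line 11: zzl

Answer: zzl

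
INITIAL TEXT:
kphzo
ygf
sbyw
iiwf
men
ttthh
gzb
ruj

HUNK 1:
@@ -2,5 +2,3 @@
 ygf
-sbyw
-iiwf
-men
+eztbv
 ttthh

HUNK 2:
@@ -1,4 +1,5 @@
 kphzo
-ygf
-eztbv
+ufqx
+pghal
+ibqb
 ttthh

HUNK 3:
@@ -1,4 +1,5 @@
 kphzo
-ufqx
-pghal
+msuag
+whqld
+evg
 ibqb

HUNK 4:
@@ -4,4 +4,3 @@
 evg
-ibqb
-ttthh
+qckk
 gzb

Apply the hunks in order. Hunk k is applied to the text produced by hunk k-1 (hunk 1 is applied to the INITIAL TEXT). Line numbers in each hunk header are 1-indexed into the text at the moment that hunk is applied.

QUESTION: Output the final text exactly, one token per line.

Answer: kphzo
msuag
whqld
evg
qckk
gzb
ruj

Derivation:
Hunk 1: at line 2 remove [sbyw,iiwf,men] add [eztbv] -> 6 lines: kphzo ygf eztbv ttthh gzb ruj
Hunk 2: at line 1 remove [ygf,eztbv] add [ufqx,pghal,ibqb] -> 7 lines: kphzo ufqx pghal ibqb ttthh gzb ruj
Hunk 3: at line 1 remove [ufqx,pghal] add [msuag,whqld,evg] -> 8 lines: kphzo msuag whqld evg ibqb ttthh gzb ruj
Hunk 4: at line 4 remove [ibqb,ttthh] add [qckk] -> 7 lines: kphzo msuag whqld evg qckk gzb ruj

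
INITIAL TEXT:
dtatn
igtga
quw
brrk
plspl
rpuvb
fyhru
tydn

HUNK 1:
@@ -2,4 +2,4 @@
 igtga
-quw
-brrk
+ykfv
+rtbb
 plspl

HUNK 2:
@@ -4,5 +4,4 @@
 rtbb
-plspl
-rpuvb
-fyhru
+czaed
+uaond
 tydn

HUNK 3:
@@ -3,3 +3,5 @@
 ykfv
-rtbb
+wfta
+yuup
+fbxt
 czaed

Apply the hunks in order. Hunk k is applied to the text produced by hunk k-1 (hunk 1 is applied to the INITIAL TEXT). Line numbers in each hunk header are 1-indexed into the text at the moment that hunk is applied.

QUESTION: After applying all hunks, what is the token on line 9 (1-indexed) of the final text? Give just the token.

Answer: tydn

Derivation:
Hunk 1: at line 2 remove [quw,brrk] add [ykfv,rtbb] -> 8 lines: dtatn igtga ykfv rtbb plspl rpuvb fyhru tydn
Hunk 2: at line 4 remove [plspl,rpuvb,fyhru] add [czaed,uaond] -> 7 lines: dtatn igtga ykfv rtbb czaed uaond tydn
Hunk 3: at line 3 remove [rtbb] add [wfta,yuup,fbxt] -> 9 lines: dtatn igtga ykfv wfta yuup fbxt czaed uaond tydn
Final line 9: tydn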